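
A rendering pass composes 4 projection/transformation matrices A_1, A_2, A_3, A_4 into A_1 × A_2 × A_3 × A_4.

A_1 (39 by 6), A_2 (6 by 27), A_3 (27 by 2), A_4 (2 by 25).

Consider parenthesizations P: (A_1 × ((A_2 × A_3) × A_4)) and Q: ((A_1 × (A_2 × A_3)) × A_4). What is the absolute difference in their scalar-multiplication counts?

Order P = (A_1 × ((A_2 × A_3) × A_4)): (A_2 × A_3): 6×27 by 27×2 → 6×2, cost 6·27·2 = 324; ((A_2 × A_3) × A_4): 6×2 by 2×25 → 6×25, cost 6·2·25 = 300; cumulative 624; (A_1 × ((A_2 × A_3) × A_4)): 39×6 by 6×25 → 39×25, cost 39·6·25 = 5850; cumulative 6474. Total 6474.
Order Q = ((A_1 × (A_2 × A_3)) × A_4): (A_2 × A_3): 6×27 by 27×2 → 6×2, cost 6·27·2 = 324; (A_1 × (A_2 × A_3)): 39×6 by 6×2 → 39×2, cost 39·6·2 = 468; cumulative 792; ((A_1 × (A_2 × A_3)) × A_4): 39×2 by 2×25 → 39×25, cost 39·2·25 = 1950; cumulative 2742. Total 2742.
Difference: |6474 − 2742| = 3732.

3732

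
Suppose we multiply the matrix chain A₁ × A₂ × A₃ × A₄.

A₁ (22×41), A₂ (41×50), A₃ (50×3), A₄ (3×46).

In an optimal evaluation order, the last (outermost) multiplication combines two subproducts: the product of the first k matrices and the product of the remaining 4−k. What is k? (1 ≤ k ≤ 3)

3

Adjacent pairs: A₁A₂ = 22·41·50 = 45100; A₂A₃ = 41·50·3 = 6150; A₃A₄ = 50·3·46 = 6900.
Length 3: A₁..A₃: k=1: 0+6150+22·41·3=8856; k=2: 45100+0+22·50·3=48400 → min 8856 | A₂..A₄: k=2: 0+6900+41·50·46=101200; k=3: 6150+0+41·3·46=11808 → min 11808.
Top-level splits: k=1: (A₁..A₁)·(A₂..A₄) → 0+11808+22·41·46 = 53300; k=2: (A₁..A₂)·(A₃..A₄) → 45100+6900+22·50·46 = 102600; k=3: (A₁..A₃)·(A₄..A₄) → 8856+0+22·3·46 = 11892.
Best split is after A₃, i.e. k = 3.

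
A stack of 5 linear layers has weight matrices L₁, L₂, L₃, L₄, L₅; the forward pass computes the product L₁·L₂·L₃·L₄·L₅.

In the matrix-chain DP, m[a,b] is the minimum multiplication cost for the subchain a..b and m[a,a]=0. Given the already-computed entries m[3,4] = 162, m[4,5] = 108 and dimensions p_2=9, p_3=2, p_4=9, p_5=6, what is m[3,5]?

216

m[3,5] = min over k∈[3,4] of m[3,k]+m[k+1,5]+p_{2}·p_k·p_{5}.
k=3: 0 + 108 + 9·2·6 = 216; k=4: 162 + 0 + 9·9·6 = 648.
Minimum: 216 at k=3.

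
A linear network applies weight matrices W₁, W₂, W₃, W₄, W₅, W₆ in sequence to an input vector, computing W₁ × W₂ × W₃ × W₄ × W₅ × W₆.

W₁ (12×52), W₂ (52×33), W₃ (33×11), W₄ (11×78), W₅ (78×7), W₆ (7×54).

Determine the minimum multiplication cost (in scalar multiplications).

29463

Adjacent pairs: W₁W₂ = 12·52·33 = 20592; W₂W₃ = 52·33·11 = 18876; W₃W₄ = 33·11·78 = 28314; W₄W₅ = 11·78·7 = 6006; W₅W₆ = 78·7·54 = 29484.
Length 3: W₁..W₃: k=1: 0+18876+12·52·11=25740; k=2: 20592+0+12·33·11=24948 → min 24948 | W₂..W₄: k=2: 0+28314+52·33·78=162162; k=3: 18876+0+52·11·78=63492 → min 63492 | W₃..W₅: k=3: 0+6006+33·11·7=8547; k=4: 28314+0+33·78·7=46332 → min 8547 | W₄..W₆: k=4: 0+29484+11·78·54=75816; k=5: 6006+0+11·7·54=10164 → min 10164.
Length 4: W₁..W₄: k=1: 0+63492+12·52·78=112164; k=2: 20592+28314+12·33·78=79794; k=3: 24948+0+12·11·78=35244 → min 35244 | W₂..W₅: k=2: 0+8547+52·33·7=20559; k=3: 18876+6006+52·11·7=28886; k=4: 63492+0+52·78·7=91884 → min 20559 | W₃..W₆: k=3: 0+10164+33·11·54=29766; k=4: 28314+29484+33·78·54=196794; k=5: 8547+0+33·7·54=21021 → min 21021.
Length 5: W₁..W₅: k=1: 0+20559+12·52·7=24927; k=2: 20592+8547+12·33·7=31911; k=3: 24948+6006+12·11·7=31878; k=4: 35244+0+12·78·7=41796 → min 24927 | W₂..W₆: k=2: 0+21021+52·33·54=113685; k=3: 18876+10164+52·11·54=59928; k=4: 63492+29484+52·78·54=312000; k=5: 20559+0+52·7·54=40215 → min 40215.
Length 6: W₁..W₆: k=1: 0+40215+12·52·54=73911; k=2: 20592+21021+12·33·54=62997; k=3: 24948+10164+12·11·54=42240; k=4: 35244+29484+12·78·54=115272; k=5: 24927+0+12·7·54=29463 → min 29463.
Optimal order: ((W₁ × (W₂ × (W₃ × (W₄ × W₅)))) × W₆) with cost 29463.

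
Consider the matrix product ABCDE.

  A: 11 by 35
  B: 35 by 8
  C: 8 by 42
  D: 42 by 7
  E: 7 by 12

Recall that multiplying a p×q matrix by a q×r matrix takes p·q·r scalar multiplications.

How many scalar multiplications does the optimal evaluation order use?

6972

Adjacent pairs: AB = 11·35·8 = 3080; BC = 35·8·42 = 11760; CD = 8·42·7 = 2352; DE = 42·7·12 = 3528.
Length 3: A..C: k=1: 0+11760+11·35·42=27930; k=2: 3080+0+11·8·42=6776 → min 6776 | B..D: k=2: 0+2352+35·8·7=4312; k=3: 11760+0+35·42·7=22050 → min 4312 | C..E: k=3: 0+3528+8·42·12=7560; k=4: 2352+0+8·7·12=3024 → min 3024.
Length 4: A..D: k=1: 0+4312+11·35·7=7007; k=2: 3080+2352+11·8·7=6048; k=3: 6776+0+11·42·7=10010 → min 6048 | B..E: k=2: 0+3024+35·8·12=6384; k=3: 11760+3528+35·42·12=32928; k=4: 4312+0+35·7·12=7252 → min 6384.
Length 5: A..E: k=1: 0+6384+11·35·12=11004; k=2: 3080+3024+11·8·12=7160; k=3: 6776+3528+11·42·12=15848; k=4: 6048+0+11·7·12=6972 → min 6972.
Optimal order: (((AB)(CD))E) with cost 6972.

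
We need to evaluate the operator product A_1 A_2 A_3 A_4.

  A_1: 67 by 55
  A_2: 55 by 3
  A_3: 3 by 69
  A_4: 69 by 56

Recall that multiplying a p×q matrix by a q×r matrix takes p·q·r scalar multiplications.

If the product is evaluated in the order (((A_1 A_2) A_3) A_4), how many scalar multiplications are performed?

283812

(A_1 A_2): 67×55 by 55×3 → 67×3, cost 67·55·3 = 11055
((A_1 A_2) A_3): 67×3 by 3×69 → 67×69, cost 67·3·69 = 13869; cumulative 24924
(((A_1 A_2) A_3) A_4): 67×69 by 69×56 → 67×56, cost 67·69·56 = 258888; cumulative 283812
Total: 283812 scalar multiplications.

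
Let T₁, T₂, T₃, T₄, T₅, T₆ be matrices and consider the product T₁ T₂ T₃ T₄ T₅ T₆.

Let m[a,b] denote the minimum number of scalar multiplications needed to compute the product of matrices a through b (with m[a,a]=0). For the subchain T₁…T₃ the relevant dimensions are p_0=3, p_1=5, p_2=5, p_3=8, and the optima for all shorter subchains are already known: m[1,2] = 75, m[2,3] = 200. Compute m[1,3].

195

m[1,3] = min over k∈[1,2] of m[1,k]+m[k+1,3]+p_{0}·p_k·p_{3}.
k=1: 0 + 200 + 3·5·8 = 320; k=2: 75 + 0 + 3·5·8 = 195.
Minimum: 195 at k=2.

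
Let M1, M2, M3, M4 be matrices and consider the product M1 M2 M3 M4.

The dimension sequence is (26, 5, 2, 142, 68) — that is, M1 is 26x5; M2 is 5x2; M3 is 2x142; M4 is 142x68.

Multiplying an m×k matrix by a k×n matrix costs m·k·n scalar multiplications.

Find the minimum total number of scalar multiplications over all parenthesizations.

Adjacent pairs: M1M2 = 26·5·2 = 260; M2M3 = 5·2·142 = 1420; M3M4 = 2·142·68 = 19312.
Length 3: M1..M3: k=1: 0+1420+26·5·142=19880; k=2: 260+0+26·2·142=7644 → min 7644 | M2..M4: k=2: 0+19312+5·2·68=19992; k=3: 1420+0+5·142·68=49700 → min 19992.
Length 4: M1..M4: k=1: 0+19992+26·5·68=28832; k=2: 260+19312+26·2·68=23108; k=3: 7644+0+26·142·68=258700 → min 23108.
Optimal order: ((M1 M2) (M3 M4)) with cost 23108.

23108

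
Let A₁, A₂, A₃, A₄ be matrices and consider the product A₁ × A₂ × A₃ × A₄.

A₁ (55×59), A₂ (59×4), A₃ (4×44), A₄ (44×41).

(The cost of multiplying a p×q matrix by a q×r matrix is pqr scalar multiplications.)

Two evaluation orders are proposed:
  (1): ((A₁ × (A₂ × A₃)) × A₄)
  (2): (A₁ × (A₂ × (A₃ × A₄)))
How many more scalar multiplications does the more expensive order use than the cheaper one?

Order (1) = ((A₁ × (A₂ × A₃)) × A₄): (A₂ × A₃): 59×4 by 4×44 → 59×44, cost 59·4·44 = 10384; (A₁ × (A₂ × A₃)): 55×59 by 59×44 → 55×44, cost 55·59·44 = 142780; cumulative 153164; ((A₁ × (A₂ × A₃)) × A₄): 55×44 by 44×41 → 55×41, cost 55·44·41 = 99220; cumulative 252384. Total 252384.
Order (2) = (A₁ × (A₂ × (A₃ × A₄))): (A₃ × A₄): 4×44 by 44×41 → 4×41, cost 4·44·41 = 7216; (A₂ × (A₃ × A₄)): 59×4 by 4×41 → 59×41, cost 59·4·41 = 9676; cumulative 16892; (A₁ × (A₂ × (A₃ × A₄))): 55×59 by 59×41 → 55×41, cost 55·59·41 = 133045; cumulative 149937. Total 149937.
Difference: |252384 − 149937| = 102447.

102447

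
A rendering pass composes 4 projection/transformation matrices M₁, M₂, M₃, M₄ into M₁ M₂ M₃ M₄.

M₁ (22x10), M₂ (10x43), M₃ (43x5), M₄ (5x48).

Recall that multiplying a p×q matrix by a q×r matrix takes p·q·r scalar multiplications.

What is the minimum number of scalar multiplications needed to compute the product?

Adjacent pairs: M₁M₂ = 22·10·43 = 9460; M₂M₃ = 10·43·5 = 2150; M₃M₄ = 43·5·48 = 10320.
Length 3: M₁..M₃: k=1: 0+2150+22·10·5=3250; k=2: 9460+0+22·43·5=14190 → min 3250 | M₂..M₄: k=2: 0+10320+10·43·48=30960; k=3: 2150+0+10·5·48=4550 → min 4550.
Length 4: M₁..M₄: k=1: 0+4550+22·10·48=15110; k=2: 9460+10320+22·43·48=65188; k=3: 3250+0+22·5·48=8530 → min 8530.
Optimal order: ((M₁ (M₂ M₃)) M₄) with cost 8530.

8530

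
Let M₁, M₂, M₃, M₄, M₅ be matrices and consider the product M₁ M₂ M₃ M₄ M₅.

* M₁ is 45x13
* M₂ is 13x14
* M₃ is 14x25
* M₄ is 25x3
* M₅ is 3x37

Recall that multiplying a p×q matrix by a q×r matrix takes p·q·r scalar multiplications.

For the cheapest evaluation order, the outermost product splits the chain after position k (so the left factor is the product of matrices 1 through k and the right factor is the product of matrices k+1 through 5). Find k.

4

Adjacent pairs: M₁M₂ = 45·13·14 = 8190; M₂M₃ = 13·14·25 = 4550; M₃M₄ = 14·25·3 = 1050; M₄M₅ = 25·3·37 = 2775.
Length 3: M₁..M₃: k=1: 0+4550+45·13·25=19175; k=2: 8190+0+45·14·25=23940 → min 19175 | M₂..M₄: k=2: 0+1050+13·14·3=1596; k=3: 4550+0+13·25·3=5525 → min 1596 | M₃..M₅: k=3: 0+2775+14·25·37=15725; k=4: 1050+0+14·3·37=2604 → min 2604.
Length 4: M₁..M₄: k=1: 0+1596+45·13·3=3351; k=2: 8190+1050+45·14·3=11130; k=3: 19175+0+45·25·3=22550 → min 3351 | M₂..M₅: k=2: 0+2604+13·14·37=9338; k=3: 4550+2775+13·25·37=19350; k=4: 1596+0+13·3·37=3039 → min 3039.
Top-level splits: k=1: (M₁..M₁)·(M₂..M₅) → 0+3039+45·13·37 = 24684; k=2: (M₁..M₂)·(M₃..M₅) → 8190+2604+45·14·37 = 34104; k=3: (M₁..M₃)·(M₄..M₅) → 19175+2775+45·25·37 = 63575; k=4: (M₁..M₄)·(M₅..M₅) → 3351+0+45·3·37 = 8346.
Best split is after M₄, i.e. k = 4.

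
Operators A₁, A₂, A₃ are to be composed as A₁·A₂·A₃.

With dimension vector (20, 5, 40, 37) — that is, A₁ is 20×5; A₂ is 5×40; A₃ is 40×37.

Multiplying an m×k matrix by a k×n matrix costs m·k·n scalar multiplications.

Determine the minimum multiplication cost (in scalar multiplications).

Order (A₁·(A₂·A₃)): (A₂·A₃): 5×40 by 40×37 → 5×37, cost 5·40·37 = 7400; (A₁·(A₂·A₃)): 20×5 by 5×37 → 20×37, cost 20·5·37 = 3700; cumulative 11100. Total 11100.
Order ((A₁·A₂)·A₃): (A₁·A₂): 20×5 by 5×40 → 20×40, cost 20·5·40 = 4000; ((A₁·A₂)·A₃): 20×40 by 40×37 → 20×37, cost 20·40·37 = 29600; cumulative 33600. Total 33600.
Minimum: 11100.

11100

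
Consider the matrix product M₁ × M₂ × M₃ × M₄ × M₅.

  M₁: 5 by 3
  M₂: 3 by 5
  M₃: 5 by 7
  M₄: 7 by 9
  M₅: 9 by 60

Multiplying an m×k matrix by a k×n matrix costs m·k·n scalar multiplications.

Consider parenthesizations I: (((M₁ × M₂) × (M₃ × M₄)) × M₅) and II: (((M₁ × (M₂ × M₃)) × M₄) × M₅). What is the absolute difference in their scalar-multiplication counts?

Order I = (((M₁ × M₂) × (M₃ × M₄)) × M₅): (M₁ × M₂): 5×3 by 3×5 → 5×5, cost 5·3·5 = 75; (M₃ × M₄): 5×7 by 7×9 → 5×9, cost 5·7·9 = 315; ((M₁ × M₂) × (M₃ × M₄)): 5×5 by 5×9 → 5×9, cost 5·5·9 = 225; cumulative 615; (((M₁ × M₂) × (M₃ × M₄)) × M₅): 5×9 by 9×60 → 5×60, cost 5·9·60 = 2700; cumulative 3315. Total 3315.
Order II = (((M₁ × (M₂ × M₃)) × M₄) × M₅): (M₂ × M₃): 3×5 by 5×7 → 3×7, cost 3·5·7 = 105; (M₁ × (M₂ × M₃)): 5×3 by 3×7 → 5×7, cost 5·3·7 = 105; cumulative 210; ((M₁ × (M₂ × M₃)) × M₄): 5×7 by 7×9 → 5×9, cost 5·7·9 = 315; cumulative 525; (((M₁ × (M₂ × M₃)) × M₄) × M₅): 5×9 by 9×60 → 5×60, cost 5·9·60 = 2700; cumulative 3225. Total 3225.
Difference: |3315 − 3225| = 90.

90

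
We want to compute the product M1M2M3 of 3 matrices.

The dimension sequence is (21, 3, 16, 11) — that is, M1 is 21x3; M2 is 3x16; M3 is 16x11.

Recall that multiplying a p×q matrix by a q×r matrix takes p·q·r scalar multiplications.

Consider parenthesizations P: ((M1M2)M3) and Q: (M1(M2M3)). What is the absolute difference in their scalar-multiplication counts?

Order P = ((M1M2)M3): (M1M2): 21×3 by 3×16 → 21×16, cost 21·3·16 = 1008; ((M1M2)M3): 21×16 by 16×11 → 21×11, cost 21·16·11 = 3696; cumulative 4704. Total 4704.
Order Q = (M1(M2M3)): (M2M3): 3×16 by 16×11 → 3×11, cost 3·16·11 = 528; (M1(M2M3)): 21×3 by 3×11 → 21×11, cost 21·3·11 = 693; cumulative 1221. Total 1221.
Difference: |4704 − 1221| = 3483.

3483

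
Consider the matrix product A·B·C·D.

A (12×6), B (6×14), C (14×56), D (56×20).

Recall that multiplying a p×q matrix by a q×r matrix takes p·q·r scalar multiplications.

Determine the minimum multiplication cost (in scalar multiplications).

12864

Adjacent pairs: AB = 12·6·14 = 1008; BC = 6·14·56 = 4704; CD = 14·56·20 = 15680.
Length 3: A..C: k=1: 0+4704+12·6·56=8736; k=2: 1008+0+12·14·56=10416 → min 8736 | B..D: k=2: 0+15680+6·14·20=17360; k=3: 4704+0+6·56·20=11424 → min 11424.
Length 4: A..D: k=1: 0+11424+12·6·20=12864; k=2: 1008+15680+12·14·20=20048; k=3: 8736+0+12·56·20=22176 → min 12864.
Optimal order: (A·((B·C)·D)) with cost 12864.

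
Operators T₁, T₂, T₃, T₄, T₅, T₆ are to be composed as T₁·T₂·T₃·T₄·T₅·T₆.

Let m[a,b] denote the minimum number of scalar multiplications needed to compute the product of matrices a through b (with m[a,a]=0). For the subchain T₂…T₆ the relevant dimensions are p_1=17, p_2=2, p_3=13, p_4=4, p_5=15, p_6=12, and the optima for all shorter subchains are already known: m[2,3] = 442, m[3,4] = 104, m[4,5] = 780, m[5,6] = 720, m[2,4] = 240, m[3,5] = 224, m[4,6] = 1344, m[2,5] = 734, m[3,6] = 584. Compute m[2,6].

m[2,6] = min over k∈[2,5] of m[2,k]+m[k+1,6]+p_{1}·p_k·p_{6}.
k=2: 0 + 584 + 17·2·12 = 992; k=3: 442 + 1344 + 17·13·12 = 4438; k=4: 240 + 720 + 17·4·12 = 1776; k=5: 734 + 0 + 17·15·12 = 3794.
Minimum: 992 at k=2.

992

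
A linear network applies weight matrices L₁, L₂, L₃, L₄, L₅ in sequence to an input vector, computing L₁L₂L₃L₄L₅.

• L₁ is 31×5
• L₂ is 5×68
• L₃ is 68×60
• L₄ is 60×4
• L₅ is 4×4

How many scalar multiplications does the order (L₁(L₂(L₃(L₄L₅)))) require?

19260

(L₄L₅): 60×4 by 4×4 → 60×4, cost 60·4·4 = 960
(L₃(L₄L₅)): 68×60 by 60×4 → 68×4, cost 68·60·4 = 16320; cumulative 17280
(L₂(L₃(L₄L₅))): 5×68 by 68×4 → 5×4, cost 5·68·4 = 1360; cumulative 18640
(L₁(L₂(L₃(L₄L₅)))): 31×5 by 5×4 → 31×4, cost 31·5·4 = 620; cumulative 19260
Total: 19260 scalar multiplications.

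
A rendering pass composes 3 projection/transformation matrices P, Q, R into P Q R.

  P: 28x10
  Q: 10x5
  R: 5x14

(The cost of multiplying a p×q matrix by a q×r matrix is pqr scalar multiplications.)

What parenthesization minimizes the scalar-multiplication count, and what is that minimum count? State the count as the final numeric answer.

(P (Q R)): cost 4620.
((P Q) R): cost 3360.
Optimal: ((P Q) R) with cost 3360.

3360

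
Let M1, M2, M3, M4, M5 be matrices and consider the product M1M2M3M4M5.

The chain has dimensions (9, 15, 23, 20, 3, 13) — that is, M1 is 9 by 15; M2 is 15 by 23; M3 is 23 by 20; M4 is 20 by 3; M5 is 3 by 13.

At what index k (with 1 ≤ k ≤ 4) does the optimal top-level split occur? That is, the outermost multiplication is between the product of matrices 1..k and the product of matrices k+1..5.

Adjacent pairs: M1M2 = 9·15·23 = 3105; M2M3 = 15·23·20 = 6900; M3M4 = 23·20·3 = 1380; M4M5 = 20·3·13 = 780.
Length 3: M1..M3: k=1: 0+6900+9·15·20=9600; k=2: 3105+0+9·23·20=7245 → min 7245 | M2..M4: k=2: 0+1380+15·23·3=2415; k=3: 6900+0+15·20·3=7800 → min 2415 | M3..M5: k=3: 0+780+23·20·13=6760; k=4: 1380+0+23·3·13=2277 → min 2277.
Length 4: M1..M4: k=1: 0+2415+9·15·3=2820; k=2: 3105+1380+9·23·3=5106; k=3: 7245+0+9·20·3=7785 → min 2820 | M2..M5: k=2: 0+2277+15·23·13=6762; k=3: 6900+780+15·20·13=11580; k=4: 2415+0+15·3·13=3000 → min 3000.
Top-level splits: k=1: (M1..M1)·(M2..M5) → 0+3000+9·15·13 = 4755; k=2: (M1..M2)·(M3..M5) → 3105+2277+9·23·13 = 8073; k=3: (M1..M3)·(M4..M5) → 7245+780+9·20·13 = 10365; k=4: (M1..M4)·(M5..M5) → 2820+0+9·3·13 = 3171.
Best split is after M4, i.e. k = 4.

4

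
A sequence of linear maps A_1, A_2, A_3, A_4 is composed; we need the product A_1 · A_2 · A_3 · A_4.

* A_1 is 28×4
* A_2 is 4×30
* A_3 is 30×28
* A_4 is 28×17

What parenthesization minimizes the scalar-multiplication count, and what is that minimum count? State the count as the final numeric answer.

7168

Adjacent pairs: A_1A_2 = 28·4·30 = 3360; A_2A_3 = 4·30·28 = 3360; A_3A_4 = 30·28·17 = 14280.
Length 3: A_1..A_3: k=1: 0+3360+28·4·28=6496; k=2: 3360+0+28·30·28=26880 → min 6496 | A_2..A_4: k=2: 0+14280+4·30·17=16320; k=3: 3360+0+4·28·17=5264 → min 5264.
Length 4: A_1..A_4: k=1: 0+5264+28·4·17=7168; k=2: 3360+14280+28·30·17=31920; k=3: 6496+0+28·28·17=19824 → min 7168.
Optimal parenthesization: (A_1 · ((A_2 · A_3) · A_4)) with cost 7168.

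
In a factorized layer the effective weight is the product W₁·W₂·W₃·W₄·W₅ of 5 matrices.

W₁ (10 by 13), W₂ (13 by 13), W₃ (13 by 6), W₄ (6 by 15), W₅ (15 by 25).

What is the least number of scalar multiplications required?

5544

Adjacent pairs: W₁W₂ = 10·13·13 = 1690; W₂W₃ = 13·13·6 = 1014; W₃W₄ = 13·6·15 = 1170; W₄W₅ = 6·15·25 = 2250.
Length 3: W₁..W₃: k=1: 0+1014+10·13·6=1794; k=2: 1690+0+10·13·6=2470 → min 1794 | W₂..W₄: k=2: 0+1170+13·13·15=3705; k=3: 1014+0+13·6·15=2184 → min 2184 | W₃..W₅: k=3: 0+2250+13·6·25=4200; k=4: 1170+0+13·15·25=6045 → min 4200.
Length 4: W₁..W₄: k=1: 0+2184+10·13·15=4134; k=2: 1690+1170+10·13·15=4810; k=3: 1794+0+10·6·15=2694 → min 2694 | W₂..W₅: k=2: 0+4200+13·13·25=8425; k=3: 1014+2250+13·6·25=5214; k=4: 2184+0+13·15·25=7059 → min 5214.
Length 5: W₁..W₅: k=1: 0+5214+10·13·25=8464; k=2: 1690+4200+10·13·25=9140; k=3: 1794+2250+10·6·25=5544; k=4: 2694+0+10·15·25=6444 → min 5544.
Optimal order: ((W₁·(W₂·W₃))·(W₄·W₅)) with cost 5544.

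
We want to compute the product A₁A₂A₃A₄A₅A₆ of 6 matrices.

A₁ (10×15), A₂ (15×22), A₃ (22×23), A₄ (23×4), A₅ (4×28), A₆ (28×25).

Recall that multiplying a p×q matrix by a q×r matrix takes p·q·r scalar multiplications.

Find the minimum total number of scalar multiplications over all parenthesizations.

Adjacent pairs: A₁A₂ = 10·15·22 = 3300; A₂A₃ = 15·22·23 = 7590; A₃A₄ = 22·23·4 = 2024; A₄A₅ = 23·4·28 = 2576; A₅A₆ = 4·28·25 = 2800.
Length 3: A₁..A₃: k=1: 0+7590+10·15·23=11040; k=2: 3300+0+10·22·23=8360 → min 8360 | A₂..A₄: k=2: 0+2024+15·22·4=3344; k=3: 7590+0+15·23·4=8970 → min 3344 | A₃..A₅: k=3: 0+2576+22·23·28=16744; k=4: 2024+0+22·4·28=4488 → min 4488 | A₄..A₆: k=4: 0+2800+23·4·25=5100; k=5: 2576+0+23·28·25=18676 → min 5100.
Length 4: A₁..A₄: k=1: 0+3344+10·15·4=3944; k=2: 3300+2024+10·22·4=6204; k=3: 8360+0+10·23·4=9280 → min 3944 | A₂..A₅: k=2: 0+4488+15·22·28=13728; k=3: 7590+2576+15·23·28=19826; k=4: 3344+0+15·4·28=5024 → min 5024 | A₃..A₆: k=3: 0+5100+22·23·25=17750; k=4: 2024+2800+22·4·25=7024; k=5: 4488+0+22·28·25=19888 → min 7024.
Length 5: A₁..A₅: k=1: 0+5024+10·15·28=9224; k=2: 3300+4488+10·22·28=13948; k=3: 8360+2576+10·23·28=17376; k=4: 3944+0+10·4·28=5064 → min 5064 | A₂..A₆: k=2: 0+7024+15·22·25=15274; k=3: 7590+5100+15·23·25=21315; k=4: 3344+2800+15·4·25=7644; k=5: 5024+0+15·28·25=15524 → min 7644.
Length 6: A₁..A₆: k=1: 0+7644+10·15·25=11394; k=2: 3300+7024+10·22·25=15824; k=3: 8360+5100+10·23·25=19210; k=4: 3944+2800+10·4·25=7744; k=5: 5064+0+10·28·25=12064 → min 7744.
Optimal order: ((A₁(A₂(A₃A₄)))(A₅A₆)) with cost 7744.

7744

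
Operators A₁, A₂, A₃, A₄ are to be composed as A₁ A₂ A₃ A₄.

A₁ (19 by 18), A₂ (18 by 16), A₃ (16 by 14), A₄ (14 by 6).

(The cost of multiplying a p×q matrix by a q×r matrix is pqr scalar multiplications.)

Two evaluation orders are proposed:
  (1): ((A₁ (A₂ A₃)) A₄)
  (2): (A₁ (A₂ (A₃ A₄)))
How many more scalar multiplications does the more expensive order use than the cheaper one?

Order (1) = ((A₁ (A₂ A₃)) A₄): (A₂ A₃): 18×16 by 16×14 → 18×14, cost 18·16·14 = 4032; (A₁ (A₂ A₃)): 19×18 by 18×14 → 19×14, cost 19·18·14 = 4788; cumulative 8820; ((A₁ (A₂ A₃)) A₄): 19×14 by 14×6 → 19×6, cost 19·14·6 = 1596; cumulative 10416. Total 10416.
Order (2) = (A₁ (A₂ (A₃ A₄))): (A₃ A₄): 16×14 by 14×6 → 16×6, cost 16·14·6 = 1344; (A₂ (A₃ A₄)): 18×16 by 16×6 → 18×6, cost 18·16·6 = 1728; cumulative 3072; (A₁ (A₂ (A₃ A₄))): 19×18 by 18×6 → 19×6, cost 19·18·6 = 2052; cumulative 5124. Total 5124.
Difference: |10416 − 5124| = 5292.

5292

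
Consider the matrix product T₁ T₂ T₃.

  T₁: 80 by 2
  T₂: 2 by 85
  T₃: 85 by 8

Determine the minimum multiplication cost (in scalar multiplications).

Order (T₁ (T₂ T₃)): (T₂ T₃): 2×85 by 85×8 → 2×8, cost 2·85·8 = 1360; (T₁ (T₂ T₃)): 80×2 by 2×8 → 80×8, cost 80·2·8 = 1280; cumulative 2640. Total 2640.
Order ((T₁ T₂) T₃): (T₁ T₂): 80×2 by 2×85 → 80×85, cost 80·2·85 = 13600; ((T₁ T₂) T₃): 80×85 by 85×8 → 80×8, cost 80·85·8 = 54400; cumulative 68000. Total 68000.
Minimum: 2640.

2640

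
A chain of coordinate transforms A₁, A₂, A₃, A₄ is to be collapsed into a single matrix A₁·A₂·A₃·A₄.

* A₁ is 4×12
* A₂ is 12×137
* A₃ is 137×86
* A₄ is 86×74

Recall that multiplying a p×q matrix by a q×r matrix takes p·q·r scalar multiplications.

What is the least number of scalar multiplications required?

Adjacent pairs: A₁A₂ = 4·12·137 = 6576; A₂A₃ = 12·137·86 = 141384; A₃A₄ = 137·86·74 = 871868.
Length 3: A₁..A₃: k=1: 0+141384+4·12·86=145512; k=2: 6576+0+4·137·86=53704 → min 53704 | A₂..A₄: k=2: 0+871868+12·137·74=993524; k=3: 141384+0+12·86·74=217752 → min 217752.
Length 4: A₁..A₄: k=1: 0+217752+4·12·74=221304; k=2: 6576+871868+4·137·74=918996; k=3: 53704+0+4·86·74=79160 → min 79160.
Optimal order: (((A₁·A₂)·A₃)·A₄) with cost 79160.

79160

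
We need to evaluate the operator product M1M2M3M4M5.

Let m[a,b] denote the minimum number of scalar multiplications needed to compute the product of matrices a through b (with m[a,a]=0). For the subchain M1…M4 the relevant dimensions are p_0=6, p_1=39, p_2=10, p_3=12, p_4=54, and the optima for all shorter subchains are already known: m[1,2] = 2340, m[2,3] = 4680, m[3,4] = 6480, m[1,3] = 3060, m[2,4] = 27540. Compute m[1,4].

m[1,4] = min over k∈[1,3] of m[1,k]+m[k+1,4]+p_{0}·p_k·p_{4}.
k=1: 0 + 27540 + 6·39·54 = 40176; k=2: 2340 + 6480 + 6·10·54 = 12060; k=3: 3060 + 0 + 6·12·54 = 6948.
Minimum: 6948 at k=3.

6948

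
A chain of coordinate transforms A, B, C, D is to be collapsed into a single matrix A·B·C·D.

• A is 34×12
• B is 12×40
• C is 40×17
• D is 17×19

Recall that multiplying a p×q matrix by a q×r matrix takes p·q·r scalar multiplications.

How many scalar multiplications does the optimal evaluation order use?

Adjacent pairs: AB = 34·12·40 = 16320; BC = 12·40·17 = 8160; CD = 40·17·19 = 12920.
Length 3: A..C: k=1: 0+8160+34·12·17=15096; k=2: 16320+0+34·40·17=39440 → min 15096 | B..D: k=2: 0+12920+12·40·19=22040; k=3: 8160+0+12·17·19=12036 → min 12036.
Length 4: A..D: k=1: 0+12036+34·12·19=19788; k=2: 16320+12920+34·40·19=55080; k=3: 15096+0+34·17·19=26078 → min 19788.
Optimal order: (A·((B·C)·D)) with cost 19788.

19788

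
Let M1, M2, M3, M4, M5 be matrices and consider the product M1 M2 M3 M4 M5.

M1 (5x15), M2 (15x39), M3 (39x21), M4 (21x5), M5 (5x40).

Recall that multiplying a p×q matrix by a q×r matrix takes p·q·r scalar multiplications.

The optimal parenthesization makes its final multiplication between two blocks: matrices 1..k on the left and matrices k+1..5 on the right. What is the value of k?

4

Adjacent pairs: M1M2 = 5·15·39 = 2925; M2M3 = 15·39·21 = 12285; M3M4 = 39·21·5 = 4095; M4M5 = 21·5·40 = 4200.
Length 3: M1..M3: k=1: 0+12285+5·15·21=13860; k=2: 2925+0+5·39·21=7020 → min 7020 | M2..M4: k=2: 0+4095+15·39·5=7020; k=3: 12285+0+15·21·5=13860 → min 7020 | M3..M5: k=3: 0+4200+39·21·40=36960; k=4: 4095+0+39·5·40=11895 → min 11895.
Length 4: M1..M4: k=1: 0+7020+5·15·5=7395; k=2: 2925+4095+5·39·5=7995; k=3: 7020+0+5·21·5=7545 → min 7395 | M2..M5: k=2: 0+11895+15·39·40=35295; k=3: 12285+4200+15·21·40=29085; k=4: 7020+0+15·5·40=10020 → min 10020.
Top-level splits: k=1: (M1..M1)·(M2..M5) → 0+10020+5·15·40 = 13020; k=2: (M1..M2)·(M3..M5) → 2925+11895+5·39·40 = 22620; k=3: (M1..M3)·(M4..M5) → 7020+4200+5·21·40 = 15420; k=4: (M1..M4)·(M5..M5) → 7395+0+5·5·40 = 8395.
Best split is after M4, i.e. k = 4.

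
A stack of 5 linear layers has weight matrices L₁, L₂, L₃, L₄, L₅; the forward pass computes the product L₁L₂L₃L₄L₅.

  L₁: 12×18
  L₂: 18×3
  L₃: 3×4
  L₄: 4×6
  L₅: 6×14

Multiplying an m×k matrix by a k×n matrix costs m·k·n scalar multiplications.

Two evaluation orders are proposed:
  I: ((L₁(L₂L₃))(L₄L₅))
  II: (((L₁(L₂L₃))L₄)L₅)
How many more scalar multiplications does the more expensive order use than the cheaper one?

Order I = ((L₁(L₂L₃))(L₄L₅)): (L₂L₃): 18×3 by 3×4 → 18×4, cost 18·3·4 = 216; (L₁(L₂L₃)): 12×18 by 18×4 → 12×4, cost 12·18·4 = 864; cumulative 1080; (L₄L₅): 4×6 by 6×14 → 4×14, cost 4·6·14 = 336; ((L₁(L₂L₃))(L₄L₅)): 12×4 by 4×14 → 12×14, cost 12·4·14 = 672; cumulative 2088. Total 2088.
Order II = (((L₁(L₂L₃))L₄)L₅): (L₂L₃): 18×3 by 3×4 → 18×4, cost 18·3·4 = 216; (L₁(L₂L₃)): 12×18 by 18×4 → 12×4, cost 12·18·4 = 864; cumulative 1080; ((L₁(L₂L₃))L₄): 12×4 by 4×6 → 12×6, cost 12·4·6 = 288; cumulative 1368; (((L₁(L₂L₃))L₄)L₅): 12×6 by 6×14 → 12×14, cost 12·6·14 = 1008; cumulative 2376. Total 2376.
Difference: |2088 − 2376| = 288.

288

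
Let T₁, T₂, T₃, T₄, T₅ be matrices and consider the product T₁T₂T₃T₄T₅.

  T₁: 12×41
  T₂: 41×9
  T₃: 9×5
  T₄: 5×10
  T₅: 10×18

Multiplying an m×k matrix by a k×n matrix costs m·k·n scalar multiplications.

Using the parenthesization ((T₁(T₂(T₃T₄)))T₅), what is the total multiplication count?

11220

(T₃T₄): 9×5 by 5×10 → 9×10, cost 9·5·10 = 450
(T₂(T₃T₄)): 41×9 by 9×10 → 41×10, cost 41·9·10 = 3690; cumulative 4140
(T₁(T₂(T₃T₄))): 12×41 by 41×10 → 12×10, cost 12·41·10 = 4920; cumulative 9060
((T₁(T₂(T₃T₄)))T₅): 12×10 by 10×18 → 12×18, cost 12·10·18 = 2160; cumulative 11220
Total: 11220 scalar multiplications.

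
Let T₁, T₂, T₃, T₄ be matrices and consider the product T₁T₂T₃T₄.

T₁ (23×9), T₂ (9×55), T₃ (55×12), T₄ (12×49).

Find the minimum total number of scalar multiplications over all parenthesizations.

Adjacent pairs: T₁T₂ = 23·9·55 = 11385; T₂T₃ = 9·55·12 = 5940; T₃T₄ = 55·12·49 = 32340.
Length 3: T₁..T₃: k=1: 0+5940+23·9·12=8424; k=2: 11385+0+23·55·12=26565 → min 8424 | T₂..T₄: k=2: 0+32340+9·55·49=56595; k=3: 5940+0+9·12·49=11232 → min 11232.
Length 4: T₁..T₄: k=1: 0+11232+23·9·49=21375; k=2: 11385+32340+23·55·49=105710; k=3: 8424+0+23·12·49=21948 → min 21375.
Optimal order: (T₁((T₂T₃)T₄)) with cost 21375.

21375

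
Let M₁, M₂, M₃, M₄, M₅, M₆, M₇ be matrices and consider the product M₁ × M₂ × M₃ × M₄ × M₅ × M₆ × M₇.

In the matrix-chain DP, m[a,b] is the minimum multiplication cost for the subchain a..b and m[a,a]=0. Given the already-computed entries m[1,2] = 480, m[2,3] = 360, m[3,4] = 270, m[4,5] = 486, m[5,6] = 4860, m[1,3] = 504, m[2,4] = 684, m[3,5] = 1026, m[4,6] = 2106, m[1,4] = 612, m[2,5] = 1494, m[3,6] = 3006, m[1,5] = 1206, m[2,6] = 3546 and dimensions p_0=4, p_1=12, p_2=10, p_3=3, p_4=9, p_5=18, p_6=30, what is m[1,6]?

2970

m[1,6] = min over k∈[1,5] of m[1,k]+m[k+1,6]+p_{0}·p_k·p_{6}.
k=1: 0 + 3546 + 4·12·30 = 4986; k=2: 480 + 3006 + 4·10·30 = 4686; k=3: 504 + 2106 + 4·3·30 = 2970; k=4: 612 + 4860 + 4·9·30 = 6552; k=5: 1206 + 0 + 4·18·30 = 3366.
Minimum: 2970 at k=3.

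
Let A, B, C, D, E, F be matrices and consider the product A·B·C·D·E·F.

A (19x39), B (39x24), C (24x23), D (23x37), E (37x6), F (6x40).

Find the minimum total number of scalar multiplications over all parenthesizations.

23040

Adjacent pairs: AB = 19·39·24 = 17784; BC = 39·24·23 = 21528; CD = 24·23·37 = 20424; DE = 23·37·6 = 5106; EF = 37·6·40 = 8880.
Length 3: A..C: k=1: 0+21528+19·39·23=38571; k=2: 17784+0+19·24·23=28272 → min 28272 | B..D: k=2: 0+20424+39·24·37=55056; k=3: 21528+0+39·23·37=54717 → min 54717 | C..E: k=3: 0+5106+24·23·6=8418; k=4: 20424+0+24·37·6=25752 → min 8418 | D..F: k=4: 0+8880+23·37·40=42920; k=5: 5106+0+23·6·40=10626 → min 10626.
Length 4: A..D: k=1: 0+54717+19·39·37=82134; k=2: 17784+20424+19·24·37=55080; k=3: 28272+0+19·23·37=44441 → min 44441 | B..E: k=2: 0+8418+39·24·6=14034; k=3: 21528+5106+39·23·6=32016; k=4: 54717+0+39·37·6=63375 → min 14034 | C..F: k=3: 0+10626+24·23·40=32706; k=4: 20424+8880+24·37·40=64824; k=5: 8418+0+24·6·40=14178 → min 14178.
Length 5: A..E: k=1: 0+14034+19·39·6=18480; k=2: 17784+8418+19·24·6=28938; k=3: 28272+5106+19·23·6=36000; k=4: 44441+0+19·37·6=48659 → min 18480 | B..F: k=2: 0+14178+39·24·40=51618; k=3: 21528+10626+39·23·40=68034; k=4: 54717+8880+39·37·40=121317; k=5: 14034+0+39·6·40=23394 → min 23394.
Length 6: A..F: k=1: 0+23394+19·39·40=53034; k=2: 17784+14178+19·24·40=50202; k=3: 28272+10626+19·23·40=56378; k=4: 44441+8880+19·37·40=81441; k=5: 18480+0+19·6·40=23040 → min 23040.
Optimal order: ((A·(B·(C·(D·E))))·F) with cost 23040.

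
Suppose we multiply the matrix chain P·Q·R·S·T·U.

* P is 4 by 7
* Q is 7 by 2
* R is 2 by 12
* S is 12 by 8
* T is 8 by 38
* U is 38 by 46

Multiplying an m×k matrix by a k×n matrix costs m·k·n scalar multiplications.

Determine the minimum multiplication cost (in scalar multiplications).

Adjacent pairs: PQ = 4·7·2 = 56; QR = 7·2·12 = 168; RS = 2·12·8 = 192; ST = 12·8·38 = 3648; TU = 8·38·46 = 13984.
Length 3: P..R: k=1: 0+168+4·7·12=504; k=2: 56+0+4·2·12=152 → min 152 | Q..S: k=2: 0+192+7·2·8=304; k=3: 168+0+7·12·8=840 → min 304 | R..T: k=3: 0+3648+2·12·38=4560; k=4: 192+0+2·8·38=800 → min 800 | S..U: k=4: 0+13984+12·8·46=18400; k=5: 3648+0+12·38·46=24624 → min 18400.
Length 4: P..S: k=1: 0+304+4·7·8=528; k=2: 56+192+4·2·8=312; k=3: 152+0+4·12·8=536 → min 312 | Q..T: k=2: 0+800+7·2·38=1332; k=3: 168+3648+7·12·38=7008; k=4: 304+0+7·8·38=2432 → min 1332 | R..U: k=3: 0+18400+2·12·46=19504; k=4: 192+13984+2·8·46=14912; k=5: 800+0+2·38·46=4296 → min 4296.
Length 5: P..T: k=1: 0+1332+4·7·38=2396; k=2: 56+800+4·2·38=1160; k=3: 152+3648+4·12·38=5624; k=4: 312+0+4·8·38=1528 → min 1160 | Q..U: k=2: 0+4296+7·2·46=4940; k=3: 168+18400+7·12·46=22432; k=4: 304+13984+7·8·46=16864; k=5: 1332+0+7·38·46=13568 → min 4940.
Length 6: P..U: k=1: 0+4940+4·7·46=6228; k=2: 56+4296+4·2·46=4720; k=3: 152+18400+4·12·46=20760; k=4: 312+13984+4·8·46=15768; k=5: 1160+0+4·38·46=8152 → min 4720.
Optimal order: ((P·Q)·(((R·S)·T)·U)) with cost 4720.

4720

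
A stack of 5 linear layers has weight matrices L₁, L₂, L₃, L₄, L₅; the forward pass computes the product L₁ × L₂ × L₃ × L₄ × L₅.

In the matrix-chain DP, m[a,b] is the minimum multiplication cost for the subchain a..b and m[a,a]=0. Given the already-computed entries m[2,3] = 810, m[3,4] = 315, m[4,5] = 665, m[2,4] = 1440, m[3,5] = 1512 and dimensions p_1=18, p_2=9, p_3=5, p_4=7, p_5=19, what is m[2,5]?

3185

m[2,5] = min over k∈[2,4] of m[2,k]+m[k+1,5]+p_{1}·p_k·p_{5}.
k=2: 0 + 1512 + 18·9·19 = 4590; k=3: 810 + 665 + 18·5·19 = 3185; k=4: 1440 + 0 + 18·7·19 = 3834.
Minimum: 3185 at k=3.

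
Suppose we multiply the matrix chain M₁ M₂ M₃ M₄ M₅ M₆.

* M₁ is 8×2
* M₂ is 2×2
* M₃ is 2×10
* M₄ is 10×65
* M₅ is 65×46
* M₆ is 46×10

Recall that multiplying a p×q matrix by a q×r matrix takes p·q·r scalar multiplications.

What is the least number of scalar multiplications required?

Adjacent pairs: M₁M₂ = 8·2·2 = 32; M₂M₃ = 2·2·10 = 40; M₃M₄ = 2·10·65 = 1300; M₄M₅ = 10·65·46 = 29900; M₅M₆ = 65·46·10 = 29900.
Length 3: M₁..M₃: k=1: 0+40+8·2·10=200; k=2: 32+0+8·2·10=192 → min 192 | M₂..M₄: k=2: 0+1300+2·2·65=1560; k=3: 40+0+2·10·65=1340 → min 1340 | M₃..M₅: k=3: 0+29900+2·10·46=30820; k=4: 1300+0+2·65·46=7280 → min 7280 | M₄..M₆: k=4: 0+29900+10·65·10=36400; k=5: 29900+0+10·46·10=34500 → min 34500.
Length 4: M₁..M₄: k=1: 0+1340+8·2·65=2380; k=2: 32+1300+8·2·65=2372; k=3: 192+0+8·10·65=5392 → min 2372 | M₂..M₅: k=2: 0+7280+2·2·46=7464; k=3: 40+29900+2·10·46=30860; k=4: 1340+0+2·65·46=7320 → min 7320 | M₃..M₆: k=3: 0+34500+2·10·10=34700; k=4: 1300+29900+2·65·10=32500; k=5: 7280+0+2·46·10=8200 → min 8200.
Length 5: M₁..M₅: k=1: 0+7320+8·2·46=8056; k=2: 32+7280+8·2·46=8048; k=3: 192+29900+8·10·46=33772; k=4: 2372+0+8·65·46=26292 → min 8048 | M₂..M₆: k=2: 0+8200+2·2·10=8240; k=3: 40+34500+2·10·10=34740; k=4: 1340+29900+2·65·10=32540; k=5: 7320+0+2·46·10=8240 → min 8240.
Length 6: M₁..M₆: k=1: 0+8240+8·2·10=8400; k=2: 32+8200+8·2·10=8392; k=3: 192+34500+8·10·10=35492; k=4: 2372+29900+8·65·10=37472; k=5: 8048+0+8·46·10=11728 → min 8392.
Optimal order: ((M₁ M₂) (((M₃ M₄) M₅) M₆)) with cost 8392.

8392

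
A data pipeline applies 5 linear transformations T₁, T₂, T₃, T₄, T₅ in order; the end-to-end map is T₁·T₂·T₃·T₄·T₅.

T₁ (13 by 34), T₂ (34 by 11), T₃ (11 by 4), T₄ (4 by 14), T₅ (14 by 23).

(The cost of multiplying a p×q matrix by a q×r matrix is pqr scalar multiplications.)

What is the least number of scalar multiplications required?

Adjacent pairs: T₁T₂ = 13·34·11 = 4862; T₂T₃ = 34·11·4 = 1496; T₃T₄ = 11·4·14 = 616; T₄T₅ = 4·14·23 = 1288.
Length 3: T₁..T₃: k=1: 0+1496+13·34·4=3264; k=2: 4862+0+13·11·4=5434 → min 3264 | T₂..T₄: k=2: 0+616+34·11·14=5852; k=3: 1496+0+34·4·14=3400 → min 3400 | T₃..T₅: k=3: 0+1288+11·4·23=2300; k=4: 616+0+11·14·23=4158 → min 2300.
Length 4: T₁..T₄: k=1: 0+3400+13·34·14=9588; k=2: 4862+616+13·11·14=7480; k=3: 3264+0+13·4·14=3992 → min 3992 | T₂..T₅: k=2: 0+2300+34·11·23=10902; k=3: 1496+1288+34·4·23=5912; k=4: 3400+0+34·14·23=14348 → min 5912.
Length 5: T₁..T₅: k=1: 0+5912+13·34·23=16078; k=2: 4862+2300+13·11·23=10451; k=3: 3264+1288+13·4·23=5748; k=4: 3992+0+13·14·23=8178 → min 5748.
Optimal order: ((T₁·(T₂·T₃))·(T₄·T₅)) with cost 5748.

5748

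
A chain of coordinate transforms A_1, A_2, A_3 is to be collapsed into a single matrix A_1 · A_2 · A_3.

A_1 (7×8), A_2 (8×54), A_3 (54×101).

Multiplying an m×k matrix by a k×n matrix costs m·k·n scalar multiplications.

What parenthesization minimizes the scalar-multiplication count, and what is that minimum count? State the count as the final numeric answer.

41202

(A_1 · (A_2 · A_3)): cost 49288.
((A_1 · A_2) · A_3): cost 41202.
Optimal: ((A_1 · A_2) · A_3) with cost 41202.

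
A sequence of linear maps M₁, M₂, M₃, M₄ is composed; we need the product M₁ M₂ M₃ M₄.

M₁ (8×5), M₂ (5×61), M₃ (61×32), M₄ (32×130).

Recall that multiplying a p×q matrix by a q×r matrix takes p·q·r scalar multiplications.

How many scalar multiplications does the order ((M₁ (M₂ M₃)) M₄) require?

(M₂ M₃): 5×61 by 61×32 → 5×32, cost 5·61·32 = 9760
(M₁ (M₂ M₃)): 8×5 by 5×32 → 8×32, cost 8·5·32 = 1280; cumulative 11040
((M₁ (M₂ M₃)) M₄): 8×32 by 32×130 → 8×130, cost 8·32·130 = 33280; cumulative 44320
Total: 44320 scalar multiplications.

44320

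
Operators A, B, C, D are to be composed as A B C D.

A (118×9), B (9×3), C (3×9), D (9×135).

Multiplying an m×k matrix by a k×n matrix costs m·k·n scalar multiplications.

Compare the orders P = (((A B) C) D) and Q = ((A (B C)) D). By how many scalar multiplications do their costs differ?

3429

Order P = (((A B) C) D): (A B): 118×9 by 9×3 → 118×3, cost 118·9·3 = 3186; ((A B) C): 118×3 by 3×9 → 118×9, cost 118·3·9 = 3186; cumulative 6372; (((A B) C) D): 118×9 by 9×135 → 118×135, cost 118·9·135 = 143370; cumulative 149742. Total 149742.
Order Q = ((A (B C)) D): (B C): 9×3 by 3×9 → 9×9, cost 9·3·9 = 243; (A (B C)): 118×9 by 9×9 → 118×9, cost 118·9·9 = 9558; cumulative 9801; ((A (B C)) D): 118×9 by 9×135 → 118×135, cost 118·9·135 = 143370; cumulative 153171. Total 153171.
Difference: |149742 − 153171| = 3429.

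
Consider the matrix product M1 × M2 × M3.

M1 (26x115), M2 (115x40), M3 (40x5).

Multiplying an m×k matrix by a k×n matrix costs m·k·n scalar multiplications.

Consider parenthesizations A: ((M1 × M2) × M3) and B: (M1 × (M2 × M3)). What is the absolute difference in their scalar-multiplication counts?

Order A = ((M1 × M2) × M3): (M1 × M2): 26×115 by 115×40 → 26×40, cost 26·115·40 = 119600; ((M1 × M2) × M3): 26×40 by 40×5 → 26×5, cost 26·40·5 = 5200; cumulative 124800. Total 124800.
Order B = (M1 × (M2 × M3)): (M2 × M3): 115×40 by 40×5 → 115×5, cost 115·40·5 = 23000; (M1 × (M2 × M3)): 26×115 by 115×5 → 26×5, cost 26·115·5 = 14950; cumulative 37950. Total 37950.
Difference: |124800 − 37950| = 86850.

86850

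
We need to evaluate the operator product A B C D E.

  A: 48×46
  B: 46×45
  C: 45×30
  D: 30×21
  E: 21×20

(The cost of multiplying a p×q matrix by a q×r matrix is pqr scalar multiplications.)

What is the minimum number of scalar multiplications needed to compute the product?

125160

Adjacent pairs: AB = 48·46·45 = 99360; BC = 46·45·30 = 62100; CD = 45·30·21 = 28350; DE = 30·21·20 = 12600.
Length 3: A..C: k=1: 0+62100+48·46·30=128340; k=2: 99360+0+48·45·30=164160 → min 128340 | B..D: k=2: 0+28350+46·45·21=71820; k=3: 62100+0+46·30·21=91080 → min 71820 | C..E: k=3: 0+12600+45·30·20=39600; k=4: 28350+0+45·21·20=47250 → min 39600.
Length 4: A..D: k=1: 0+71820+48·46·21=118188; k=2: 99360+28350+48·45·21=173070; k=3: 128340+0+48·30·21=158580 → min 118188 | B..E: k=2: 0+39600+46·45·20=81000; k=3: 62100+12600+46·30·20=102300; k=4: 71820+0+46·21·20=91140 → min 81000.
Length 5: A..E: k=1: 0+81000+48·46·20=125160; k=2: 99360+39600+48·45·20=182160; k=3: 128340+12600+48·30·20=169740; k=4: 118188+0+48·21·20=138348 → min 125160.
Optimal order: (A (B (C (D E)))) with cost 125160.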